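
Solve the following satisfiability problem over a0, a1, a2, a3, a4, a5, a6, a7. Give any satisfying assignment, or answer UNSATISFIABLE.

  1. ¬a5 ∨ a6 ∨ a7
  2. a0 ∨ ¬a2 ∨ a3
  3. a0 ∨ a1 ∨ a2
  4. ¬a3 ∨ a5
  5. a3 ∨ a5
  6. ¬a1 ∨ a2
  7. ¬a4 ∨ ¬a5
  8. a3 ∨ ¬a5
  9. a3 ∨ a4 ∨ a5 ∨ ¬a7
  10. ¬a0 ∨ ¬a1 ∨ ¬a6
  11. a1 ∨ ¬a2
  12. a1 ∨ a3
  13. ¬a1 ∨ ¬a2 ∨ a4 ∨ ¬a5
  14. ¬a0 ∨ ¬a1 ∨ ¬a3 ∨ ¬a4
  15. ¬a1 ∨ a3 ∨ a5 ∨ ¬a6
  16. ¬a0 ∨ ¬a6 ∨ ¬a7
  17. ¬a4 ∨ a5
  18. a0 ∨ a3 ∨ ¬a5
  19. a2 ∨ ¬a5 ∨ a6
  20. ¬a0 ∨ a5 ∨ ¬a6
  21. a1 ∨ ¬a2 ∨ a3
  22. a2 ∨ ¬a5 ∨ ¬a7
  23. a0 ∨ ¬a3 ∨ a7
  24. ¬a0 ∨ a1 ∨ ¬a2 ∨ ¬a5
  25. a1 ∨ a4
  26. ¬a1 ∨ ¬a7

Case a3 = True:
  (¬a3 ∨ a5) forces a5 = True.
  (¬a4 ∨ ¬a5) forces a4 = False.
  (a1 ∨ a4) forces a1 = True.
  (¬a1 ∨ a2) forces a2 = True.
  Clause (¬a1 ∨ ¬a2 ∨ a4 ∨ ¬a5) is falsified — contradiction.
Case a3 = False:
  (a3 ∨ a5) forces a5 = True.
  Clause (a3 ∨ ¬a5) is falsified — contradiction.
Both cases fail, so the formula is unsatisfiable.

Unsatisfiable — no assignment works.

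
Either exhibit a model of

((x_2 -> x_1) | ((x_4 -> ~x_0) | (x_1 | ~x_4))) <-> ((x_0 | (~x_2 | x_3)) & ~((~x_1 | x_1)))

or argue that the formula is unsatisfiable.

x_0: True; x_1: False; x_2: True; x_3: False; x_4: True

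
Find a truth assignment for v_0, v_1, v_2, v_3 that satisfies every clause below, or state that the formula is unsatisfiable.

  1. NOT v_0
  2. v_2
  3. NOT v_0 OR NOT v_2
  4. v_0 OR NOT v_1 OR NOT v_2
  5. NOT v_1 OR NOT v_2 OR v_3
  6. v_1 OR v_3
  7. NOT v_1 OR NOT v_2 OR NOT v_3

Unit clause (NOT v_0) forces v_0 = False.
Unit clause (v_2) forces v_2 = True.
In (v_0 OR NOT v_1 OR NOT v_2) only NOT v_1 is left, so v_1 = False.
In (v_1 OR v_3) only v_3 is left, so v_3 = True.
Check each clause:
  (NOT v_0): NOT v_0 holds.
  (v_2): v_2 holds.
  (NOT v_0 OR NOT v_2): NOT v_0 holds.
  (v_0 OR NOT v_1 OR NOT v_2): NOT v_1 holds.
  (NOT v_1 OR NOT v_2 OR v_3): NOT v_1 holds.
  (v_1 OR v_3): v_3 holds.
  (NOT v_1 OR NOT v_2 OR NOT v_3): NOT v_1 holds.
All clauses satisfied.

v_0 = False, v_1 = False, v_2 = True, v_3 = True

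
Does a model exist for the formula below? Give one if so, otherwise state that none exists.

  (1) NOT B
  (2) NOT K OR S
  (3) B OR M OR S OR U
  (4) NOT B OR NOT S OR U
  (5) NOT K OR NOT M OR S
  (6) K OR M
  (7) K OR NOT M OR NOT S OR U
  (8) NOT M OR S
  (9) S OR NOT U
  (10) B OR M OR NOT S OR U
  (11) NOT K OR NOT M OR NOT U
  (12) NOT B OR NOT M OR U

B = False, S = True, M = False, K = True, U = True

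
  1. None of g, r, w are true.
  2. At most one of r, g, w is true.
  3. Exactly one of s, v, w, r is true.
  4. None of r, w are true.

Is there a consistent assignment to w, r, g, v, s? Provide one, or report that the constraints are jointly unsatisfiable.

w = False, r = False, g = False, v = False, s = True

  (1) {g, r, w}: 0 true — none ✓
  (2) {r, g, w}: 0 true — at most one ✓
  (3) {s, v, w, r}: 1 true — exactly one ✓
  (4) {r, w}: 0 true — none ✓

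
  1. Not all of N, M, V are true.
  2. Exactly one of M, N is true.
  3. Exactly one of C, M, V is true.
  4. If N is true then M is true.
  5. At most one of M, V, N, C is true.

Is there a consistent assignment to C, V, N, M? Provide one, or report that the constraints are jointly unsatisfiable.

C=F, V=F, N=F, M=T

  (1) {N, M, V}: 1/3 true — not all ✓
  (2) {M, N}: 1 true — exactly one ✓
  (3) {C, M, V}: 1 true — exactly one ✓
  (4) N=F ⇒ M: vacuous ✓
  (5) {M, V, N, C}: 1 true — at most one ✓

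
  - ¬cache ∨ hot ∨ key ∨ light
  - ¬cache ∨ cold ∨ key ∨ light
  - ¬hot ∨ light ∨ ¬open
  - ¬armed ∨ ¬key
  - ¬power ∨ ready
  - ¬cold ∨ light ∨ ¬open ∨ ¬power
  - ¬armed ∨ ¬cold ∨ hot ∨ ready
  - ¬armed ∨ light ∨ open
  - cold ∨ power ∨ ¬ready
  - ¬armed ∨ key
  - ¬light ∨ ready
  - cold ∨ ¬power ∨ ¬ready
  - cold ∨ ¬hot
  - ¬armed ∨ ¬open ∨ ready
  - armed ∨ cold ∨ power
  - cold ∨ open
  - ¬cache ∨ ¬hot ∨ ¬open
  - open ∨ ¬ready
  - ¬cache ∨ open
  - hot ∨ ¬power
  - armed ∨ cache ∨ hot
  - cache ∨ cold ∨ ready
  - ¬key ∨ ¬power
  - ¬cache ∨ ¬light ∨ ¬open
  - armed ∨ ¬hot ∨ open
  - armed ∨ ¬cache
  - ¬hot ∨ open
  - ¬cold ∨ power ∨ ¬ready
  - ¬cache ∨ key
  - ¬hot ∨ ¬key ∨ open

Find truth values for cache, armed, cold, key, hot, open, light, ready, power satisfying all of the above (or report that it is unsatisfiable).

Set cache = False.
Try armed = True:
  (¬armed ∨ ¬key) forces key = False.
  clause (¬armed ∨ key) is falsified — backtrack.
So armed = False.
  then (armed ∨ cache ∨ hot) forces hot = True.
  then (armed ∨ ¬hot ∨ open) forces open = True.
  then (¬hot ∨ light ∨ ¬open) forces light = True.
  then (¬light ∨ ready) forces ready = True.
  then (cold ∨ ¬hot) forces cold = True.
  then (¬cold ∨ power ∨ ¬ready) forces power = True.
  then (¬key ∨ ¬power) forces key = False.
All clauses satisfied.

cache: False, armed: False, cold: True, key: False, hot: True, open: True, light: True, ready: True, power: True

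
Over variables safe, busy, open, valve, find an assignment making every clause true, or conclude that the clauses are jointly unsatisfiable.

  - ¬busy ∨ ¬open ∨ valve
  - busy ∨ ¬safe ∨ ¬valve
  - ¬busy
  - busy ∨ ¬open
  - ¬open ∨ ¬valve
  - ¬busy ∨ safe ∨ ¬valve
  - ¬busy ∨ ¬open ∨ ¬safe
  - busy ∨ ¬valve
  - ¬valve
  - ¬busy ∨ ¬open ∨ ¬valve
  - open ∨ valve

Case busy = True:
  Clause (¬busy) is falsified — contradiction.
Case busy = False:
  (busy ∨ ¬open) forces open = False.
  (busy ∨ ¬valve) forces valve = False.
  Clause (open ∨ valve) is falsified — contradiction.
Both cases fail, so the formula is unsatisfiable.

Unsatisfiable — no assignment works.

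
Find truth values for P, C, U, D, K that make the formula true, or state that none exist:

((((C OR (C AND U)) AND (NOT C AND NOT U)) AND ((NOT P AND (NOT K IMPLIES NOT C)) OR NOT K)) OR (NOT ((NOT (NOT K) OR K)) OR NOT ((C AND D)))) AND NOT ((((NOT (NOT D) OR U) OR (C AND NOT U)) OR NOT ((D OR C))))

Unsatisfiable — no assignment works.

The conjunct NOT ((((NOT (NOT D) OR U) OR (C AND NOT U)) OR NOT ((D OR C)))) is unsatisfiable on its own:
  C=F, U=F, D=F: evaluates to False.
  C=F, U=F, D=T: evaluates to False.
  C=F, U=T, D=F: evaluates to False.
  C=F, U=T, D=T: evaluates to False.
  C=T, U=F, D=F: evaluates to False.
  C=T, U=F, D=T: evaluates to False.
  C=T, U=T, D=F: evaluates to False.
  C=T, U=T, D=T: evaluates to False.
So the whole conjunction is unsatisfiable.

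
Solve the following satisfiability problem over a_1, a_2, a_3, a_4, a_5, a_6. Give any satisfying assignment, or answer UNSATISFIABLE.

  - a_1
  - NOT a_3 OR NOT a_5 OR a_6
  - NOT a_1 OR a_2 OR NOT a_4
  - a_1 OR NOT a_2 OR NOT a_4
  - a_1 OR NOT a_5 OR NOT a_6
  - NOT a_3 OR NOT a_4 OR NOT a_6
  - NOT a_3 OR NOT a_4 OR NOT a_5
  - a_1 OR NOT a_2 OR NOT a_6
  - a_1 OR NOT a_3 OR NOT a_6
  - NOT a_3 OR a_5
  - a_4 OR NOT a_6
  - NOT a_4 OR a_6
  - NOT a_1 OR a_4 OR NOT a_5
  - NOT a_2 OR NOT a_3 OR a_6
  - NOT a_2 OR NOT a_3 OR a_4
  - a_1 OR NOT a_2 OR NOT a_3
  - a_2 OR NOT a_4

Unit clause (a_1) forces a_1 = True.
Set a_2 = False.
  then (NOT a_1 OR a_2 OR NOT a_4) forces a_4 = False.
  then (a_4 OR NOT a_6) forces a_6 = False.
  then (NOT a_1 OR a_4 OR NOT a_5) forces a_5 = False.
  then (NOT a_3 OR a_5) forces a_3 = False.
All clauses satisfied.

a_1 = True; a_2 = False; a_3 = False; a_4 = False; a_5 = False; a_6 = False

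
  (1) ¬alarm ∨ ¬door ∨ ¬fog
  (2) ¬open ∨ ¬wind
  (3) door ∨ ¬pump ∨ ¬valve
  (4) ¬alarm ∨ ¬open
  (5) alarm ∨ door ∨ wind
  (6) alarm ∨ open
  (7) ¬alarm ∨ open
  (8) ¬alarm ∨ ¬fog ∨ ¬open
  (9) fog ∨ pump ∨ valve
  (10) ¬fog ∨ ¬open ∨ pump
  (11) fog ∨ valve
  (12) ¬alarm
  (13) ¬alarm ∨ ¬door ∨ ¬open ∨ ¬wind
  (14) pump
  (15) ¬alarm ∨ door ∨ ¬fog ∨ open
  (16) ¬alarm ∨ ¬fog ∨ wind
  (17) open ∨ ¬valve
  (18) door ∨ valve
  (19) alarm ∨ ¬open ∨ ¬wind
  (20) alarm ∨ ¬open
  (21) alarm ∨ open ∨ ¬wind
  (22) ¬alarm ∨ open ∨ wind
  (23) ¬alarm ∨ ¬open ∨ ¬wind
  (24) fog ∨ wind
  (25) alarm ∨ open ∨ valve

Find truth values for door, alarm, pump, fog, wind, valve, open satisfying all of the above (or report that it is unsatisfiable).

Unsatisfiable

Case alarm = True:
  Clause (¬alarm) is falsified — contradiction.
Case alarm = False:
  (alarm ∨ open) forces open = True.
  Clause (alarm ∨ ¬open) is falsified — contradiction.
Both cases fail, so the formula is unsatisfiable.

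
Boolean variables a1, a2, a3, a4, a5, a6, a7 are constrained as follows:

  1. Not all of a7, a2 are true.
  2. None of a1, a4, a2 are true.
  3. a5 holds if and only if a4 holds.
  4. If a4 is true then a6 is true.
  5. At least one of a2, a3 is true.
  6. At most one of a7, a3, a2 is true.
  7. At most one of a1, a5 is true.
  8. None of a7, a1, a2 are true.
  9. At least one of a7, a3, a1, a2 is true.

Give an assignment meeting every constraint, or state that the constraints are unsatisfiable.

a1: False, a2: False, a3: True, a4: False, a5: False, a6: False, a7: False

  (1) {a7, a2}: 0/2 true — not all ✓
  (2) {a1, a4, a2}: 0 true — none ✓
  (3) a5=F, a4=F — same ✓
  (4) a4=F ⇒ a6: vacuous ✓
  (5) {a2, a3}: 1 true — at least one ✓
  (6) {a7, a3, a2}: 1 true — at most one ✓
  (7) {a1, a5}: 0 true — at most one ✓
  (8) {a7, a1, a2}: 0 true — none ✓
  (9) {a7, a3, a1, a2}: 1 true — at least one ✓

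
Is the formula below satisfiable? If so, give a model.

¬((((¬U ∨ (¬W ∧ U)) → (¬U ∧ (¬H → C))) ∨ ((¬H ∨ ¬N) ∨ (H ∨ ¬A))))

UNSATISFIABLE

Case H = True: the formula becomes ¬((((¬U ∨ (¬W ∧ U)) → ¬U) ∨ True)) = False.
Case H = False: the formula becomes ¬((((¬U ∨ (¬W ∧ U)) → (¬U ∧ C)) ∨ True)) = False.
Both cases fail — unsatisfiable.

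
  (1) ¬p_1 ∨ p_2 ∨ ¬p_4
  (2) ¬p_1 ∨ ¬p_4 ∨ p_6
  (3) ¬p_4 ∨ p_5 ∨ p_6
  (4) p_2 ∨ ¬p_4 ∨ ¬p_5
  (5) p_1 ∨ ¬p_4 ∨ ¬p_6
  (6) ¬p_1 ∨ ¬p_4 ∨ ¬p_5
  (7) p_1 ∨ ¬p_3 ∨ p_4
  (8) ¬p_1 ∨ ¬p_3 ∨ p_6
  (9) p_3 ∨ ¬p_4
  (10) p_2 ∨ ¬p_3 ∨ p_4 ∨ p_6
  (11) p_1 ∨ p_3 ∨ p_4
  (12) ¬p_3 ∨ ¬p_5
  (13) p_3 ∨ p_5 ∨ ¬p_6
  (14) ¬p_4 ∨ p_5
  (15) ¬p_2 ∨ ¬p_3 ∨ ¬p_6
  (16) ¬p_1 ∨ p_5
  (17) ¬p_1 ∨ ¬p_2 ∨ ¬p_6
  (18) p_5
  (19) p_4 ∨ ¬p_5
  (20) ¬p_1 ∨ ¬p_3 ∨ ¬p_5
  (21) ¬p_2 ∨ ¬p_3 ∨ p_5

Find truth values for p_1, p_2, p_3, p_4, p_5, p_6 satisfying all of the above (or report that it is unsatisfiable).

Case p_5 = True:
  (¬p_3 ∨ ¬p_5) forces p_3 = False.
  (p_3 ∨ ¬p_4) forces p_4 = False.
  Clause (p_4 ∨ ¬p_5) is falsified — contradiction.
Case p_5 = False:
  Clause (p_5) is falsified — contradiction.
Both cases fail, so the formula is unsatisfiable.

Unsatisfiable — no assignment works.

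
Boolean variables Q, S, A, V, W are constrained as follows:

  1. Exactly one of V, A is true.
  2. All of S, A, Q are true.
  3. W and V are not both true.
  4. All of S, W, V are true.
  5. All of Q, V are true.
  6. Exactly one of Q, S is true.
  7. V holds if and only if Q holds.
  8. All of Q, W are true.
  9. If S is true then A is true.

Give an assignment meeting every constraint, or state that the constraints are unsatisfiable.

Case Q = True:
  (2) forces S = True.
  Constraint (6) is violated (Q=T, S=T) — contradiction.
Case Q = False:
  Constraint (2) is violated (Q=F) — contradiction.
Both cases fail — unsatisfiable.

No satisfying assignment exists.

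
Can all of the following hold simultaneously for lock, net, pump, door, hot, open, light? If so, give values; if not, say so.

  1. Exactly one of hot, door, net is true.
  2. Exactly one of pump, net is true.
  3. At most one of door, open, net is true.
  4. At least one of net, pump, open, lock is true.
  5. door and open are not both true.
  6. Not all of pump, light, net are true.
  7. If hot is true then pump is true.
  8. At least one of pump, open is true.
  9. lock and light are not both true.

lock = False; net = False; pump = True; door = True; hot = False; open = False; light = True

  (1) {hot, door, net}: 1 true — exactly one ✓
  (2) {pump, net}: 1 true — exactly one ✓
  (3) {door, open, net}: 1 true — at most one ✓
  (4) {net, pump, open, lock}: 1 true — at least one ✓
  (5) door=T, open=F — not both ✓
  (6) {pump, light, net}: 2/3 true — not all ✓
  (7) hot=F ⇒ pump: vacuous ✓
  (8) {pump, open}: 1 true — at least one ✓
  (9) lock=F, light=T — not both ✓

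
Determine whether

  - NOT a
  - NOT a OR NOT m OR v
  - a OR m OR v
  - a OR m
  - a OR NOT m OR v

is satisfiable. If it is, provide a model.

Unit clause (NOT a) forces a = False.
In (a OR m) only m is left, so m = True.
In (a OR NOT m OR v) only v is left, so v = True.
Check each clause:
  (NOT a): NOT a holds.
  (NOT a OR NOT m OR v): NOT a holds.
  (a OR m OR v): m holds.
  (a OR m): m holds.
  (a OR NOT m OR v): v holds.
All clauses satisfied.

a = False; v = True; m = True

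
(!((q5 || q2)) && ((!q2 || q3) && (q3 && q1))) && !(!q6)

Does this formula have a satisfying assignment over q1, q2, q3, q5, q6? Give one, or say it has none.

q1: True, q2: False, q3: True, q5: False, q6: True

  !((q5 || q2)) && ((!q2 || q3) && (q3 && q1)) = True
    !((q5 || q2)) = True
      q5 || q2 = False
    (!q2 || q3) && (q3 && q1) = True
      !q2 || q3 = True
        !q2 = True
      q3 && q1 = True
  !(!q6) = True
    !q6 = False
Both conjuncts True, so the formula holds.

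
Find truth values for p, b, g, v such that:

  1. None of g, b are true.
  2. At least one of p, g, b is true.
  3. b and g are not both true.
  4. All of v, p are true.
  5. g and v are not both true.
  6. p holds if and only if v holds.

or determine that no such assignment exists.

p = True, b = False, g = False, v = True

  (1) {g, b}: 0 true — none ✓
  (2) {p, g, b}: 1 true — at least one ✓
  (3) b=F, g=F — not both ✓
  (4) {v, p}: all 2 true ✓
  (5) g=F, v=T — not both ✓
  (6) p=T, v=T — same ✓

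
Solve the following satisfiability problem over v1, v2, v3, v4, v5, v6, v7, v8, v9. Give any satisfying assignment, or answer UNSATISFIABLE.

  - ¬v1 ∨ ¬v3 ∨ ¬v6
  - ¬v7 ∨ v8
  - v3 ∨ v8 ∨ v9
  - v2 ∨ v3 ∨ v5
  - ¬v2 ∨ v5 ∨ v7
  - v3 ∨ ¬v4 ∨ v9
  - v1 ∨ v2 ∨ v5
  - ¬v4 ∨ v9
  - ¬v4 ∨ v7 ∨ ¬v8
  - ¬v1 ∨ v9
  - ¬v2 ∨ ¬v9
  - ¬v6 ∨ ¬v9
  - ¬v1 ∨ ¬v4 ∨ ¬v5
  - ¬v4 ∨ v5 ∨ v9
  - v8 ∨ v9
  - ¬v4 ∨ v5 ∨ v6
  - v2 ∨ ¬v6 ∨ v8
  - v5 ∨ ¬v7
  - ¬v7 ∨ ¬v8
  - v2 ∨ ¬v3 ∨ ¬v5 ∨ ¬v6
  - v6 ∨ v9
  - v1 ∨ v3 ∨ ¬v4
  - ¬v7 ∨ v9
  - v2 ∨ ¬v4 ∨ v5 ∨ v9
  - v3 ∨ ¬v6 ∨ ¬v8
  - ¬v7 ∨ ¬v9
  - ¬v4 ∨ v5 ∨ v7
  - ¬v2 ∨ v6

Set v1 = False.
Set v2 = False.
  then (v1 ∨ v2 ∨ v5) forces v5 = True.
Set v3 = True.
  then (v2 ∨ ¬v3 ∨ ¬v5 ∨ ¬v6) forces v6 = False.
  then (v6 ∨ v9) forces v9 = True.
  then (¬v7 ∨ ¬v9) forces v7 = False.
Set v4 = True.
  then (¬v4 ∨ v7 ∨ ¬v8) forces v8 = False.
All clauses satisfied.

v1=F; v2=F; v3=T; v4=T; v5=T; v6=F; v7=F; v8=F; v9=T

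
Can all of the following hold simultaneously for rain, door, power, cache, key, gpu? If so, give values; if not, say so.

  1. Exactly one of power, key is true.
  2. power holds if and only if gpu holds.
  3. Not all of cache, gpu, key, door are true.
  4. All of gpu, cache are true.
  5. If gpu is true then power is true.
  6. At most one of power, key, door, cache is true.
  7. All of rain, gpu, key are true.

UNSATISFIABLE

Case cache = True:
  (4) forces gpu = True.
  (2) with gpu=T forces power = True.
  Constraint (6) is violated (power=T, cache=T) — contradiction.
Case cache = False:
  Constraint (4) is violated (cache=F) — contradiction.
Both cases fail — unsatisfiable.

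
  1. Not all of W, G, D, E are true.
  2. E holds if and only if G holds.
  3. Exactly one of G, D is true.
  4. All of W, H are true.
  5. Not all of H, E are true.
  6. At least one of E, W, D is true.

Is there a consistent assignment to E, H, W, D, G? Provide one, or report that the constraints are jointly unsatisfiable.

E = False, H = True, W = True, D = True, G = False

  (1) {W, G, D, E}: 2/4 true — not all ✓
  (2) E=F, G=F — same ✓
  (3) {G, D}: 1 true — exactly one ✓
  (4) {W, H}: all 2 true ✓
  (5) {H, E}: 1/2 true — not all ✓
  (6) {E, W, D}: 2 true — at least one ✓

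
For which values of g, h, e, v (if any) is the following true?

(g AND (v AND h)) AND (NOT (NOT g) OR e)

g: True, h: True, e: False, v: True

  g AND (v AND h) = True
    v AND h = True
  NOT (NOT g) OR e = True
    NOT (NOT g) = True
      NOT g = False
Both conjuncts True, so the formula holds.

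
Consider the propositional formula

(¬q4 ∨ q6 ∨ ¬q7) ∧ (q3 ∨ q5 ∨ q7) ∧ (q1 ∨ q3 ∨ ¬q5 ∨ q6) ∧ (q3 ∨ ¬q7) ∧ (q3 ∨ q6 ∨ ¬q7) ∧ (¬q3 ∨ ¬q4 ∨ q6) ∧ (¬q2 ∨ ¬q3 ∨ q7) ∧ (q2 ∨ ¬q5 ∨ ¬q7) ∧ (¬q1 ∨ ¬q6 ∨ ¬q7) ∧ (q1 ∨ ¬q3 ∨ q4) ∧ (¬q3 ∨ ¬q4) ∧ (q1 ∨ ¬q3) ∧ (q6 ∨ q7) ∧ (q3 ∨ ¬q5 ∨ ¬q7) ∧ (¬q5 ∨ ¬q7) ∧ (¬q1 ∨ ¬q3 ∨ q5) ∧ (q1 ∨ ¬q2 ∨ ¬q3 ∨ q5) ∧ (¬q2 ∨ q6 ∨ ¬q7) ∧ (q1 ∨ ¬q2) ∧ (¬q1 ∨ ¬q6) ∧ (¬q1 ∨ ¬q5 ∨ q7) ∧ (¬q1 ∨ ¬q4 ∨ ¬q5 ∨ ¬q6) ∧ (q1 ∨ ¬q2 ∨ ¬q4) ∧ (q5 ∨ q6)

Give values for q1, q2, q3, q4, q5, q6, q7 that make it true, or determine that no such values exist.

Set q1 = False.
  then (q1 ∨ ¬q3) forces q3 = False.
  then (q1 ∨ ¬q2) forces q2 = False.
  then (q3 ∨ ¬q7) forces q7 = False.
  then (q6 ∨ q7) forces q6 = True.
  then (q3 ∨ q5 ∨ q7) forces q5 = True.
Set q4 = True.
All clauses satisfied.

q1: False, q2: False, q3: False, q4: True, q5: True, q6: True, q7: False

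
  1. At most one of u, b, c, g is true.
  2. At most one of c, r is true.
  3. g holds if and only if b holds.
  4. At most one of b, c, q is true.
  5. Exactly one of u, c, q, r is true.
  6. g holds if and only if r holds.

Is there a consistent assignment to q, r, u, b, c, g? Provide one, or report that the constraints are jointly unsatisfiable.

q: False, r: False, u: True, b: False, c: False, g: False

  (1) {u, b, c, g}: 1 true — at most one ✓
  (2) {c, r}: 0 true — at most one ✓
  (3) g=F, b=F — same ✓
  (4) {b, c, q}: 0 true — at most one ✓
  (5) {u, c, q, r}: 1 true — exactly one ✓
  (6) g=F, r=F — same ✓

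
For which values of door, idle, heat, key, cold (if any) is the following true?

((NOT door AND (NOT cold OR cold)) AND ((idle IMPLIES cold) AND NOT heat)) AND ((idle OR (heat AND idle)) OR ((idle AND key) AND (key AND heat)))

door = False; idle = True; heat = False; key = True; cold = True

  (NOT door AND (NOT cold OR cold)) AND ((idle IMPLIES cold) AND NOT heat) = True
    NOT door AND (NOT cold OR cold) = True
      NOT door = True
      NOT cold OR cold = True
        NOT cold = False
    (idle IMPLIES cold) AND NOT heat = True
      idle IMPLIES cold = True
      NOT heat = True
  (idle OR (heat AND idle)) OR ((idle AND key) AND (key AND heat)) = True
    idle OR (heat AND idle) = True
      heat AND idle = False
    (idle AND key) AND (key AND heat) = False
      idle AND key = True
      key AND heat = False
Both conjuncts True, so the formula holds.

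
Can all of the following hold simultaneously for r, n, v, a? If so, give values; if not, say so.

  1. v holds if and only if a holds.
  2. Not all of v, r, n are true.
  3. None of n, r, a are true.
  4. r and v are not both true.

r=F; n=F; v=F; a=F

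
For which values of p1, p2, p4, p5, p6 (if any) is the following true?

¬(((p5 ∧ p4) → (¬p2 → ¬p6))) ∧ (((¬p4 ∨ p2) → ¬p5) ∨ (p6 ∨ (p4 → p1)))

p1: False, p2: False, p4: True, p5: True, p6: True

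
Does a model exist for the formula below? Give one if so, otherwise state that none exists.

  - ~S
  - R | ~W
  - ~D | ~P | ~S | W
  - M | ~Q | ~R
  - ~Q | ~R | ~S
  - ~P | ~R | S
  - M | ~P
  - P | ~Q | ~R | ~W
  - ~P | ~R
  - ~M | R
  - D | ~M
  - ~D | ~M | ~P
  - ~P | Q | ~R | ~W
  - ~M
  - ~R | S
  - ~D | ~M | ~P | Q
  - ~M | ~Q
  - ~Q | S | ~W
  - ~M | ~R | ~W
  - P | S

Unsatisfiable — no assignment works.

Case M = True:
  Clause (~M) is falsified — contradiction.
Case M = False:
  (~S) forces S = False.
  (M | ~P) forces P = False.
  Clause (P | S) is falsified — contradiction.
Both cases fail, so the formula is unsatisfiable.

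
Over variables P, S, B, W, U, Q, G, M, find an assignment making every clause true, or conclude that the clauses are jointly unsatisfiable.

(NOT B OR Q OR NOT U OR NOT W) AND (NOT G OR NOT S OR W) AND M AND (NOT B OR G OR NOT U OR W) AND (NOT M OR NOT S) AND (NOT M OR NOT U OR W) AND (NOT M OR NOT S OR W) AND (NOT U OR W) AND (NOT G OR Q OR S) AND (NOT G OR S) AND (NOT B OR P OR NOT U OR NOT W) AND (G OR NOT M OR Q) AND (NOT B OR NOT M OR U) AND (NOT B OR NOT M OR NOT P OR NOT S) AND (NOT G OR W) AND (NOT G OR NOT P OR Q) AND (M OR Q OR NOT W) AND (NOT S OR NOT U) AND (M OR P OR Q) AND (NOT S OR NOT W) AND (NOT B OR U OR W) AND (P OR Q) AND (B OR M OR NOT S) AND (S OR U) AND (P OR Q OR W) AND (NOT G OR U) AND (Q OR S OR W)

P = False, S = False, B = False, W = True, U = True, Q = True, G = False, M = True

Unit clause (M) forces M = True.
In (NOT M OR NOT S) only NOT S is left, so S = False.
In (NOT G OR S) only NOT G is left, so G = False.
In (G OR NOT M OR Q) only Q is left, so Q = True.
In (S OR U) only U is left, so U = True.
In (NOT M OR NOT U OR W) only W is left, so W = True.
Set P = False.
  then (NOT B OR P OR NOT U OR NOT W) forces B = False.
All clauses satisfied.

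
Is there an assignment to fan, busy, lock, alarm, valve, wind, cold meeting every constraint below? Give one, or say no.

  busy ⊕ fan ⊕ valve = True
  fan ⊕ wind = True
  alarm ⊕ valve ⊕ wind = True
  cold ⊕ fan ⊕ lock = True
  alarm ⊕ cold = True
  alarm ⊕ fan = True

fan=T, busy=T, lock=T, alarm=F, valve=T, wind=F, cold=T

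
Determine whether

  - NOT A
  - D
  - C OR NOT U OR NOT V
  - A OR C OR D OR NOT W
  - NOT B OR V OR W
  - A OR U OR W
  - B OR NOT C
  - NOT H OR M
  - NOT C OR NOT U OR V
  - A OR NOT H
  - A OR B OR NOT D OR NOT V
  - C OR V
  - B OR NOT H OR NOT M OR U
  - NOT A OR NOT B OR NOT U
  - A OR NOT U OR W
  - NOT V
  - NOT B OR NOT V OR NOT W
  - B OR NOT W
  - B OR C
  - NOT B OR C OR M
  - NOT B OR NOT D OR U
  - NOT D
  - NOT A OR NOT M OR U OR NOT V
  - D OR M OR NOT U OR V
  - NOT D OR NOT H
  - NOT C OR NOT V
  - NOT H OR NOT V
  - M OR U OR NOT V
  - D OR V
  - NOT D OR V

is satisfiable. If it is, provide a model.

The formula is unsatisfiable.

Case D = True:
  Clause (NOT D) is falsified — contradiction.
Case D = False:
  Clause (D) is falsified — contradiction.
Both cases fail, so the formula is unsatisfiable.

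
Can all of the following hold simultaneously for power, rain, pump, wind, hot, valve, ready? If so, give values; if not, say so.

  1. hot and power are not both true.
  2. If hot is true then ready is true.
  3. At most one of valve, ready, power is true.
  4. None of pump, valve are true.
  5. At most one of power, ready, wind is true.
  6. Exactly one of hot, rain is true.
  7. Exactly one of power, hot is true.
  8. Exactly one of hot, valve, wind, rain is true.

power = False, rain = False, pump = False, wind = False, hot = True, valve = False, ready = True

  (1) hot=T, power=F — not both ✓
  (2) hot=T ⇒ ready: T ✓
  (3) {valve, ready, power}: 1 true — at most one ✓
  (4) {pump, valve}: 0 true — none ✓
  (5) {power, ready, wind}: 1 true — at most one ✓
  (6) {hot, rain}: 1 true — exactly one ✓
  (7) {power, hot}: 1 true — exactly one ✓
  (8) {hot, valve, wind, rain}: 1 true — exactly one ✓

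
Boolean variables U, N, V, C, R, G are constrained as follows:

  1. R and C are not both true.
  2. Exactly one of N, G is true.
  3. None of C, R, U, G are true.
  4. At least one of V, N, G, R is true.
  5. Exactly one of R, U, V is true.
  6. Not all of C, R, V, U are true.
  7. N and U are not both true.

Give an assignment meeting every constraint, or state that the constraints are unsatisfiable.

U=F, N=T, V=T, C=F, R=F, G=F

  (1) R=F, C=F — not both ✓
  (2) {N, G}: 1 true — exactly one ✓
  (3) {C, R, U, G}: 0 true — none ✓
  (4) {V, N, G, R}: 2 true — at least one ✓
  (5) {R, U, V}: 1 true — exactly one ✓
  (6) {C, R, V, U}: 1/4 true — not all ✓
  (7) N=T, U=F — not both ✓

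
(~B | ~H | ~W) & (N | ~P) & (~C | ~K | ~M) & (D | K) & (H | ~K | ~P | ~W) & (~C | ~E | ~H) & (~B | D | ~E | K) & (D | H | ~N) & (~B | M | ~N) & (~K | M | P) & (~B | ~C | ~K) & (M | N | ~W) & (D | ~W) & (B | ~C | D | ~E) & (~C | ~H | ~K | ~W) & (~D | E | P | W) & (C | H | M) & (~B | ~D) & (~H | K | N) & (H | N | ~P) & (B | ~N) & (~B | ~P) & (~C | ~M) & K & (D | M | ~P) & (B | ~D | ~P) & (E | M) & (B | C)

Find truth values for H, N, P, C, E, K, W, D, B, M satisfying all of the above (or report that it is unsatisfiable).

Unit clause (K) forces K = True.
Set H = True.
Set N = True.
  then (B | ~N) forces B = True.
  then (~B | ~P) forces P = False.
  then (~B | ~H | ~W) forces W = False.
  then (~B | M | ~N) forces M = True.
  then (~B | ~C | ~K) forces C = False.
  then (~B | ~D) forces D = False.
Set E = True.
All clauses satisfied.

H: True; N: True; P: False; C: False; E: True; K: True; W: False; D: False; B: True; M: True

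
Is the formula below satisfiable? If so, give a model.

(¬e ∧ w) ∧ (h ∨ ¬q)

e=F; h=T; q=T; w=T

  ¬e ∧ w = True
    ¬e = True
  h ∨ ¬q = True
    ¬q = False
Both conjuncts True, so the formula holds.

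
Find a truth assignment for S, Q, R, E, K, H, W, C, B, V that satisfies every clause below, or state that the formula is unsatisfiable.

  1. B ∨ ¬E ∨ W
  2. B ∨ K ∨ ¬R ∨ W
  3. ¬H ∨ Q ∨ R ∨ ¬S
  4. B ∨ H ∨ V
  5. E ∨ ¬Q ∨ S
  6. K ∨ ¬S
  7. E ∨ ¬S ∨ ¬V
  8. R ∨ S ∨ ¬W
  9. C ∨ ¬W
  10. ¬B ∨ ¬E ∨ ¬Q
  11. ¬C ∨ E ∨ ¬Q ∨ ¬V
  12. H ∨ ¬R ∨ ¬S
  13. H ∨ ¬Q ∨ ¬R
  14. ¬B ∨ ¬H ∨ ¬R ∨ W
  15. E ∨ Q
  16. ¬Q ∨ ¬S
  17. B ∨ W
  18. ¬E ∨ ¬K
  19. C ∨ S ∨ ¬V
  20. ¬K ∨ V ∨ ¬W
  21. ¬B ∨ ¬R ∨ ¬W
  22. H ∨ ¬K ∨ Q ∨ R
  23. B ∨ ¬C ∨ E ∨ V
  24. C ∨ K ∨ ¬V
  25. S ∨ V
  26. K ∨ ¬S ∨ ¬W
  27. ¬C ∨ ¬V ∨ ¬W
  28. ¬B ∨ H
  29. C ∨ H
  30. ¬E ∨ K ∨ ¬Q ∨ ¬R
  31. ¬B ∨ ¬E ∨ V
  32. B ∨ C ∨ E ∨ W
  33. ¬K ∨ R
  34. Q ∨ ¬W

S=F, Q=F, R=F, E=T, K=F, H=T, W=F, C=T, B=T, V=T

Try S = True:
  (K ∨ ¬S) forces K = True.
  (¬Q ∨ ¬S) forces Q = False.
  (E ∨ Q) forces E = True.
  clause (¬E ∨ ¬K) is falsified — backtrack.
So S = False.
  then (S ∨ V) forces V = True.
  then (C ∨ S ∨ ¬V) forces C = True.
  then (¬C ∨ ¬V ∨ ¬W) forces W = False.
  then (B ∨ W) forces B = True.
  then (¬B ∨ H) forces H = True.
  then (¬B ∨ ¬H ∨ ¬R ∨ W) forces R = False.
  then (¬K ∨ R) forces K = False.
Set Q = False.
  then (E ∨ Q) forces E = True.
All clauses satisfied.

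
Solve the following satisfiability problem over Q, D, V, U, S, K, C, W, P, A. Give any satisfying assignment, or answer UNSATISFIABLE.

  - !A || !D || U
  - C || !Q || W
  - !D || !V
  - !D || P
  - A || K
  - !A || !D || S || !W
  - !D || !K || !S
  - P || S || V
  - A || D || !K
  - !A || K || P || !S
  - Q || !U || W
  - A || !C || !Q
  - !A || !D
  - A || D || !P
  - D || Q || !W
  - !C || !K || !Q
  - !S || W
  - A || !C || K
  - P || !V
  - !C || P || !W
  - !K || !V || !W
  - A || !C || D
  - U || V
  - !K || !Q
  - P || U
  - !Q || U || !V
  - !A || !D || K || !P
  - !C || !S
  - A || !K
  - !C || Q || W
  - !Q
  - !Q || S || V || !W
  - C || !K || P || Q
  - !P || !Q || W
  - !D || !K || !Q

Unit clause (!Q) forces Q = False.
Set D = False.
  then (D || Q || !W) forces W = False.
  then (!S || W) forces S = False.
  then (!C || Q || W) forces C = False.
  then (Q || !U || W) forces U = False.
  then (U || V) forces V = True.
  then (P || U) forces P = True.
  then (A || D || !P) forces A = True.
Set K = True.
All clauses satisfied.

Q: False; D: False; V: True; U: False; S: False; K: True; C: False; W: False; P: True; A: True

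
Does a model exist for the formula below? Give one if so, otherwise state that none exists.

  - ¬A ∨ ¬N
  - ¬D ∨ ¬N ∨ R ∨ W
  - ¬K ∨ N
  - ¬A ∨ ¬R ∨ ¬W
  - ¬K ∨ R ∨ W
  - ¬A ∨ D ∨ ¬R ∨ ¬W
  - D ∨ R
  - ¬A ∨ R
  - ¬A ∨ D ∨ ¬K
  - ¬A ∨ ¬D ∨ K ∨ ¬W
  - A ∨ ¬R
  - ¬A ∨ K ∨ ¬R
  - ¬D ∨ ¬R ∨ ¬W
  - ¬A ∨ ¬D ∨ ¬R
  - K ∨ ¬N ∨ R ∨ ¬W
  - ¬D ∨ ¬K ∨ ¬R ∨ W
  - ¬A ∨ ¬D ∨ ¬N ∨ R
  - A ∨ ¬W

Set R = False.
  then (D ∨ R) forces D = True.
  then (¬A ∨ R) forces A = False.
  then (A ∨ ¬W) forces W = False.
  then (¬D ∨ ¬N ∨ R ∨ W) forces N = False.
  then (¬K ∨ N) forces K = False.
All clauses satisfied.

R = False; W = False; A = False; D = True; N = False; K = False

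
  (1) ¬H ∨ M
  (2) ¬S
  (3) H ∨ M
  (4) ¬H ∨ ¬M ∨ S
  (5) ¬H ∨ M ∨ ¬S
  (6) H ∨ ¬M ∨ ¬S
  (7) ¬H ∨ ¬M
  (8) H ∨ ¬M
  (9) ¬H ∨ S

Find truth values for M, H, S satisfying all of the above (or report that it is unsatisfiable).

Unsatisfiable

Case S = True:
  Clause (¬S) is falsified — contradiction.
Case S = False:
  (¬H ∨ S) forces H = False.
  (H ∨ M) forces M = True.
  Clause (H ∨ ¬M) is falsified — contradiction.
Both cases fail, so the formula is unsatisfiable.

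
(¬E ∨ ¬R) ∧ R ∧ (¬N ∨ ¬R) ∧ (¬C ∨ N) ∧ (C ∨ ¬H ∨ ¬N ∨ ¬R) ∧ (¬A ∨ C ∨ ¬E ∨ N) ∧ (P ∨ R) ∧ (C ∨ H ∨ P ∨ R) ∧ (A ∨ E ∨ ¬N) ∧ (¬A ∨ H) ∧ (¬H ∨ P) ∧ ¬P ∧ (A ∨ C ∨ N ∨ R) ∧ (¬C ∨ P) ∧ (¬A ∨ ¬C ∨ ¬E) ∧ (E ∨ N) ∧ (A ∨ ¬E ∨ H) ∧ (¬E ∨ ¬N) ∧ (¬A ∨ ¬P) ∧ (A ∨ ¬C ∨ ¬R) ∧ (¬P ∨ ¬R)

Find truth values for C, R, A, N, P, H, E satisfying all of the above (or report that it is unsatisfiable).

Case R = True:
  (¬E ∨ ¬R) forces E = False.
  (¬N ∨ ¬R) forces N = False.
  Clause (E ∨ N) is falsified — contradiction.
Case R = False:
  Clause (R) is falsified — contradiction.
Both cases fail, so the formula is unsatisfiable.

Unsatisfiable — no assignment works.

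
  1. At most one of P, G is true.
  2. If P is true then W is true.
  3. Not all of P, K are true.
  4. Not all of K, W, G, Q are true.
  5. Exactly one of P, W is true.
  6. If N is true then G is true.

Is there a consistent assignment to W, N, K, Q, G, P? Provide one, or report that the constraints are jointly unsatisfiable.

W=T, N=F, K=F, Q=F, G=F, P=F

  (1) {P, G}: 0 true — at most one ✓
  (2) P=F ⇒ W: vacuous ✓
  (3) {P, K}: 0/2 true — not all ✓
  (4) {K, W, G, Q}: 1/4 true — not all ✓
  (5) {P, W}: 1 true — exactly one ✓
  (6) N=F ⇒ G: vacuous ✓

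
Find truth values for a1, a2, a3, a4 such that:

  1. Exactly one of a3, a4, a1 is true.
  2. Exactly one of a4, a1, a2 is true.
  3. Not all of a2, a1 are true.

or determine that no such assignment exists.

a1 = True; a2 = False; a3 = False; a4 = False

  (1) {a3, a4, a1}: 1 true — exactly one ✓
  (2) {a4, a1, a2}: 1 true — exactly one ✓
  (3) {a2, a1}: 1/2 true — not all ✓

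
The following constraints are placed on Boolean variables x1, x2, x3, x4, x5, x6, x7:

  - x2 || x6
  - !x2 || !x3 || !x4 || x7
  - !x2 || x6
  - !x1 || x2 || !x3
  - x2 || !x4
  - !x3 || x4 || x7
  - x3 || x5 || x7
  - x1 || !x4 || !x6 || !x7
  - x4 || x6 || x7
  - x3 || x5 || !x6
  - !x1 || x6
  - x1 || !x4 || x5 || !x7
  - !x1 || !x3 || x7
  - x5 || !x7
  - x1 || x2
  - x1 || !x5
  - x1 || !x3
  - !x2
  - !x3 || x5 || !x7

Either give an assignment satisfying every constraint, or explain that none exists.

Unit clause (!x2) forces x2 = False.
In (x2 || x6) only x6 is left, so x6 = True.
In (x2 || !x4) only !x4 is left, so x4 = False.
In (x1 || x2) only x1 is left, so x1 = True.
In (!x1 || x2 || !x3) only !x3 is left, so x3 = False.
In (x3 || x5 || !x6) only x5 is left, so x5 = True.
Set x7 = True.
All clauses satisfied.

x1=T, x2=F, x3=F, x4=F, x5=T, x6=T, x7=T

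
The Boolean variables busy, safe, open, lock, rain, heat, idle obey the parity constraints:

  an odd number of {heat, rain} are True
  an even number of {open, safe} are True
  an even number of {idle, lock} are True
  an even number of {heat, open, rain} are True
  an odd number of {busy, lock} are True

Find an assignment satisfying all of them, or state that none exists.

busy = False, safe = True, open = True, lock = True, rain = True, heat = False, idle = True

{heat, rain}: 1 true → odd ✓
{open, safe}: 2 true → even ✓
{idle, lock}: 2 true → even ✓
{heat, open, rain}: 2 true → even ✓
{busy, lock}: 1 true → odd ✓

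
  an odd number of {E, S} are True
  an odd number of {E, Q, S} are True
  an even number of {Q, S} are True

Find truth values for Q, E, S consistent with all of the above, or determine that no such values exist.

Q = False, E = True, S = False

{E, S}: 1 true → odd ✓
{E, Q, S}: 1 true → odd ✓
{Q, S}: 0 true → even ✓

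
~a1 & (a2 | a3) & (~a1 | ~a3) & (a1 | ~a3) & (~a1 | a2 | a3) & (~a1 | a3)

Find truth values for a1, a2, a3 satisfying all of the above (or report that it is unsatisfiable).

a1 = False, a2 = True, a3 = False

Unit clause (~a1) forces a1 = False.
In (a1 | ~a3) only ~a3 is left, so a3 = False.
In (a2 | a3) only a2 is left, so a2 = True.
Check each clause:
  (~a1): ~a1 holds.
  (a2 | a3): a2 holds.
  (~a1 | ~a3): ~a1 holds.
  (a1 | ~a3): ~a3 holds.
  (~a1 | a2 | a3): ~a1 holds.
  (~a1 | a3): ~a1 holds.
All clauses satisfied.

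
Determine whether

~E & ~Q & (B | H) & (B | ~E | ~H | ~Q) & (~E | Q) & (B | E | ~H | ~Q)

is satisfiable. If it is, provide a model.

H=T; B=F; E=F; Q=F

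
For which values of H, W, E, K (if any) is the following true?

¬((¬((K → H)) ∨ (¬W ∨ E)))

H=T, W=T, E=F, K=T

  ¬((¬((K → H)) ∨ (¬W ∨ E))) = True
    ¬((K → H)) ∨ (¬W ∨ E) = False
      ¬((K → H)) = False
        K → H = True
      ¬W ∨ E = False
        ¬W = False
The formula evaluates to True.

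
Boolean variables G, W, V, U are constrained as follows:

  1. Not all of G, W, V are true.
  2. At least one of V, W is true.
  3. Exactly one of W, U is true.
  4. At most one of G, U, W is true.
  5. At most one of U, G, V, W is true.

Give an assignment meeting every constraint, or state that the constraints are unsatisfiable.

G=F, W=T, V=F, U=F

  (1) {G, W, V}: 1/3 true — not all ✓
  (2) {V, W}: 1 true — at least one ✓
  (3) {W, U}: 1 true — exactly one ✓
  (4) {G, U, W}: 1 true — at most one ✓
  (5) {U, G, V, W}: 1 true — at most one ✓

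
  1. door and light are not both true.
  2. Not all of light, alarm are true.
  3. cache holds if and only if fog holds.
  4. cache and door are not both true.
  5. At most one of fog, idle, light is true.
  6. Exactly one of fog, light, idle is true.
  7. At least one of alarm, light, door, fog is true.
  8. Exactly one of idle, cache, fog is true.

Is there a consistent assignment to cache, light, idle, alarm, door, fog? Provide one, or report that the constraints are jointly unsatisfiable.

cache = False, light = False, idle = True, alarm = True, door = True, fog = False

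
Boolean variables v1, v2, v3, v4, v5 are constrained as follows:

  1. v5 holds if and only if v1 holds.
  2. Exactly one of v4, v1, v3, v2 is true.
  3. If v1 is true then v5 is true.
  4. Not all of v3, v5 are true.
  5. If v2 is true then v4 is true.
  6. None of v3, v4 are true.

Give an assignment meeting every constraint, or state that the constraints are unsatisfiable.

v1 = True; v2 = False; v3 = False; v4 = False; v5 = True

  (1) v5=T, v1=T — same ✓
  (2) {v4, v1, v3, v2}: 1 true — exactly one ✓
  (3) v1=T ⇒ v5: T ✓
  (4) {v3, v5}: 1/2 true — not all ✓
  (5) v2=F ⇒ v4: vacuous ✓
  (6) {v3, v4}: 0 true — none ✓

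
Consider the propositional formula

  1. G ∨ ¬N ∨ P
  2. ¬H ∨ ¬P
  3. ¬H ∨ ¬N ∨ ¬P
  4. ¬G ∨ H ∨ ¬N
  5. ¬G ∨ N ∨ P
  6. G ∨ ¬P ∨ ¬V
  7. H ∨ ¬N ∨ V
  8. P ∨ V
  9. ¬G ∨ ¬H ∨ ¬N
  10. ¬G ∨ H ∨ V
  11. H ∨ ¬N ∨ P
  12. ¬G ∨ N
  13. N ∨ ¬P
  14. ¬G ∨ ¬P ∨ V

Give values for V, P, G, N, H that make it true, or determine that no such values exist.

V=T; P=F; G=F; N=F; H=T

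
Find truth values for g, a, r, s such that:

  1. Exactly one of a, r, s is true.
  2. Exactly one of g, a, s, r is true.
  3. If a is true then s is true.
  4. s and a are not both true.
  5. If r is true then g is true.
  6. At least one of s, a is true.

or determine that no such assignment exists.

g = False, a = False, r = False, s = True

  (1) {a, r, s}: 1 true — exactly one ✓
  (2) {g, a, s, r}: 1 true — exactly one ✓
  (3) a=F ⇒ s: vacuous ✓
  (4) s=T, a=F — not both ✓
  (5) r=F ⇒ g: vacuous ✓
  (6) {s, a}: 1 true — at least one ✓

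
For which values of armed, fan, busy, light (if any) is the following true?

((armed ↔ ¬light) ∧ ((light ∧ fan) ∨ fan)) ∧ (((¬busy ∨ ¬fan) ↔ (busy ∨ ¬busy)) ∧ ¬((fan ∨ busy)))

Case fan = True: the conjunct ¬((fan ∨ busy)) becomes ¬((True ∨ busy)) = False.
Case fan = False: the conjunct (light ∧ fan) ∨ fan becomes (light ∧ False) ∨ False = False.
Both cases fail — unsatisfiable.

No satisfying assignment exists.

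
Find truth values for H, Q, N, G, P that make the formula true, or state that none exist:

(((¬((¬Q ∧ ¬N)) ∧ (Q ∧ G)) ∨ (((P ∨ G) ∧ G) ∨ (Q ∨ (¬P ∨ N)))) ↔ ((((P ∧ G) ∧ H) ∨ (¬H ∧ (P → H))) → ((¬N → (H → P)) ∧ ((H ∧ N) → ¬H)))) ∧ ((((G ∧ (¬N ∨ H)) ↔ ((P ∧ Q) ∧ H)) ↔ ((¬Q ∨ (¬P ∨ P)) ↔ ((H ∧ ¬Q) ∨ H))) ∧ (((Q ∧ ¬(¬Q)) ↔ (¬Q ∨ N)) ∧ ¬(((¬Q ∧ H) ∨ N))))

The formula is unsatisfiable.

Case Q = True: the formula simplifies to ((((P ∧ G) ∧ H) ∨ (¬H ∧ (P → H))) → ((¬N → (H → P)) ∧ ((H ∧ N) → ¬H))) ∧ ((((G ∧ (¬N ∨ H)) ↔ (P ∧ H)) ↔ ((¬P ∨ P) ↔ H)) ∧ (N ∧ ¬N)).
  N = True: the conjunct ¬N is False.
  N = False: the conjunct N is False.
Case Q = False: the conjunct (Q ∧ ¬(¬Q)) ↔ (¬Q ∨ N) becomes (False ∧ False) ↔ (True ∨ N) = False.
Both cases fail — unsatisfiable.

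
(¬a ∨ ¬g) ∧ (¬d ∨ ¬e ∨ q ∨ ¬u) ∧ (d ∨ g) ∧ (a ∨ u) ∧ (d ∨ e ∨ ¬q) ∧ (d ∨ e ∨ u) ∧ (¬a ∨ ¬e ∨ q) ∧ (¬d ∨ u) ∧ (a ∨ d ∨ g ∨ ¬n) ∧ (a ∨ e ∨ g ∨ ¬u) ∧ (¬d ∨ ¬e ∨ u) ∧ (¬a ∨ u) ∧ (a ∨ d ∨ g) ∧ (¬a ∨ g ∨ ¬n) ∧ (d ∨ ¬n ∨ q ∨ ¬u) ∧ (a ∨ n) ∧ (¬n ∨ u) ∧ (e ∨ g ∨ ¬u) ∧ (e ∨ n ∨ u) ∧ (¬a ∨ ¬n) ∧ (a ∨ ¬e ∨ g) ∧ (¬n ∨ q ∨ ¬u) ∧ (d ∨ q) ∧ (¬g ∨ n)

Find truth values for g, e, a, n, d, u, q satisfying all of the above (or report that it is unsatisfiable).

g = True; e = False; a = False; n = True; d = True; u = True; q = True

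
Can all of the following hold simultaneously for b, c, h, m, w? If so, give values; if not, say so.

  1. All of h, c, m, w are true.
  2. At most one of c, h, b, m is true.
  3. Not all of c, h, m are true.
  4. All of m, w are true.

UNSATISFIABLE

Case c = True:
  (1) forces h = True.
  Constraint (2) is violated (c=T, h=T) — contradiction.
Case c = False:
  Constraint (1) is violated (c=F) — contradiction.
Both cases fail — unsatisfiable.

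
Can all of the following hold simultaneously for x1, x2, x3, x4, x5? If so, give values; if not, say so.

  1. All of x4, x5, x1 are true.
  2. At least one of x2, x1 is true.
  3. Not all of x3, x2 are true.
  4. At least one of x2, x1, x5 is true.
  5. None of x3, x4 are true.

Case x4 = True:
  Constraint (5) is violated (x4=T) — contradiction.
Case x4 = False:
  Constraint (1) is violated (x4=F) — contradiction.
Both cases fail — unsatisfiable.

Unsatisfiable — no assignment works.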